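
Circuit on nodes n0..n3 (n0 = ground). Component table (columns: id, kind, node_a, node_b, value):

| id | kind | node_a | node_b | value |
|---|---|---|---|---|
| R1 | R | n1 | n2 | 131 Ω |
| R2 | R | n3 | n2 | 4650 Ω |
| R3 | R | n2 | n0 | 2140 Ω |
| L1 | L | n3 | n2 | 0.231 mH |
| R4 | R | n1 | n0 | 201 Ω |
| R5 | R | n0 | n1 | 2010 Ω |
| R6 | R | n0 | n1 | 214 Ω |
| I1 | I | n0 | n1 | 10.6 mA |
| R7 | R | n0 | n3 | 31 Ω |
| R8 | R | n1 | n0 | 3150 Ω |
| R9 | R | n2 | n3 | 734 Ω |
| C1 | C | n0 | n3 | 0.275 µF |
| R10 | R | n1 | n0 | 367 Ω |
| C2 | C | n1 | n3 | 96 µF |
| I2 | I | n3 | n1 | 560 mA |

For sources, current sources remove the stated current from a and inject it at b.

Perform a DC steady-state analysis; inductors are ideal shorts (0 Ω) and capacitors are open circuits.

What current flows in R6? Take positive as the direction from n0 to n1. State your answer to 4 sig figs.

-0.1121 A

MNA unknowns: 3 node voltages V₁..V_3 plus 1 source current (L1)
R1: Y=0.007634 on G[1,2]
R2: Y=0.0002151 on G[3,2]
R3: Y=0.0004673 on G[2,0]
L1: row V3−V2=0, i_L1 at 3,2
R4: Y=0.004975 on G[1,0]
R5: Y=0.0004975 on G[0,1]
R6: Y=0.004673 on G[0,1]
I1: z[0]−=0.0106, z[1]+=0.0106
R7: Y=0.03226 on G[0,3]
R8: Y=0.0003175 on G[1,0]
R9: Y=0.001362 on G[2,3]
C1: Y=0.000 on G[0,3]
R10: Y=0.002725 on G[1,0]
C2: Y=0.000 on G[1,3]
I2: z[3]−=0.56, z[1]+=0.56
solve → V1=23.98, V2=-9.340, V3=-9.340
aux → i_L1=-0.2587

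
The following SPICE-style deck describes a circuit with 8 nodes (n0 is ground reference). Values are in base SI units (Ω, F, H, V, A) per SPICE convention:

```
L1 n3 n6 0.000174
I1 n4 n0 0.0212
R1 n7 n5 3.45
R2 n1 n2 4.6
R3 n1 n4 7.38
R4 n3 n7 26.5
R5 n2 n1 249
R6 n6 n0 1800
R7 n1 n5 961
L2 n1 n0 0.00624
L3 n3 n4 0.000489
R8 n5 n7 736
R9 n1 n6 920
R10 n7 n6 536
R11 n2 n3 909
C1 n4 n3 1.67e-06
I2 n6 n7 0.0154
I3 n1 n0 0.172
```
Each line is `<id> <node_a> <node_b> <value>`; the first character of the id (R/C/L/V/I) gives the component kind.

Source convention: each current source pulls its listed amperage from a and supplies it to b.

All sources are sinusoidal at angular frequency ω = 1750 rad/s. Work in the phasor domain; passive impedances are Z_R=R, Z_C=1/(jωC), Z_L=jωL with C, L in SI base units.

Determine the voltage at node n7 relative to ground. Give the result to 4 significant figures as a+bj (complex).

Element admittances at ω=1750 rad/s:
  Y(L1) = 0.000-3.284j S between n3,n6
  I1: injects 0.0212 A into n0 (from n4)
  Y(R1) = 0.2899+0.000j S between n7,n5
  Y(R2) = 0.2174+0.000j S between n1,n2
  Y(R3) = 0.1355+0.000j S between n1,n4
  Y(R4) = 0.03774+0.000j S between n3,n7
  Y(R5) = 0.004016+0.000j S between n2,n1
  Y(R6) = 0.0005556+0.000j S between n6,n0
  Y(R7) = 0.001041+0.000j S between n1,n5
  Y(L2) = 0.000-0.09158j S between n1,n0
  Y(L3) = 0.000-1.169j S between n3,n4
  Y(R8) = 0.001359+0.000j S between n5,n7
  Y(R9) = 0.001087+0.000j S between n1,n6
  Y(R10) = 0.001866+0.000j S between n7,n6
  Y(R11) = 0.001100+0.000j S between n2,n3
  Y(C1) = 0.000+0.002923j S between n4,n3
  I2: injects 0.0154 A into n7 (from n6)
  I3: injects 0.172 A into n0 (from n1)
Assemble and solve the 7×7 MNA system:
  V(n1)=-0.01277-2.109j  V(n2)=-0.01354-2.109j  V(n3)=-0.1687-2.100j  V(n4)=-0.1678-2.100j  V(n5)=0.2134-2.101j  V(n6)=-0.1691-2.104j  V(n7)=0.2142-2.101j

0.2142-2.101j V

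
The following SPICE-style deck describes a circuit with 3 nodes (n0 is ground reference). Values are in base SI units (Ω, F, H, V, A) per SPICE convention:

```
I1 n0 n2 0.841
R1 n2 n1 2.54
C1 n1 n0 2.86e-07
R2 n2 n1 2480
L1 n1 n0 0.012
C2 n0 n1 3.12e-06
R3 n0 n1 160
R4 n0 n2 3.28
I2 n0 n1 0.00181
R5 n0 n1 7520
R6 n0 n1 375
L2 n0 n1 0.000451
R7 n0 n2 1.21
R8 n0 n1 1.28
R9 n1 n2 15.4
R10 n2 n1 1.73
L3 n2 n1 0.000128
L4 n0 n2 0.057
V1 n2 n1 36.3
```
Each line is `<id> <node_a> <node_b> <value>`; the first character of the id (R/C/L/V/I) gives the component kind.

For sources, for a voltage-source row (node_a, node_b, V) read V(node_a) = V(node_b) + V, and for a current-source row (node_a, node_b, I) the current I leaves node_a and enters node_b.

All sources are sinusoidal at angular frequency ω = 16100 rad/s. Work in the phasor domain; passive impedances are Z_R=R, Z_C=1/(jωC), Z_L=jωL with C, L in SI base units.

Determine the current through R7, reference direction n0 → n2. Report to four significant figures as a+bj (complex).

MNA unknowns: 2 node voltages V₁..V_2 plus 1 source current (V1)
I1: z[0]−=0.841, z[2]+=0.841
R1: Y=0.3937+0.000j on G[2,1]
C1: Y=0.000+0.004605j on G[1,0]
R2: Y=0.0004032+0.000j on G[2,1]
L1: Y=0.000-0.005176j on G[1,0]
C2: Y=0.000+0.05023j on G[0,1]
R3: Y=0.006250+0.000j on G[0,1]
R4: Y=0.3049+0.000j on G[0,2]
I2: z[0]−=0.00181, z[1]+=0.00181
R5: Y=0.0001330+0.000j on G[0,1]
R6: Y=0.002667+0.000j on G[0,1]
L2: Y=0.000-0.1377j on G[0,1]
R7: Y=0.8264+0.000j on G[0,2]
R8: Y=0.7812+0.000j on G[0,1]
R9: Y=0.06494+0.000j on G[1,2]
R10: Y=0.5780+0.000j on G[2,1]
L3: Y=0.000-0.4852j on G[2,1]
L4: Y=0.000-0.001090j on G[0,2]
V1: row V2−V1=36.3, i_V1 at 2,1
solve → V1=-20.89-0.9485j, V2=15.41-0.9485j
aux → i_V1=-54.24+18.70j

-12.74+0.7839j A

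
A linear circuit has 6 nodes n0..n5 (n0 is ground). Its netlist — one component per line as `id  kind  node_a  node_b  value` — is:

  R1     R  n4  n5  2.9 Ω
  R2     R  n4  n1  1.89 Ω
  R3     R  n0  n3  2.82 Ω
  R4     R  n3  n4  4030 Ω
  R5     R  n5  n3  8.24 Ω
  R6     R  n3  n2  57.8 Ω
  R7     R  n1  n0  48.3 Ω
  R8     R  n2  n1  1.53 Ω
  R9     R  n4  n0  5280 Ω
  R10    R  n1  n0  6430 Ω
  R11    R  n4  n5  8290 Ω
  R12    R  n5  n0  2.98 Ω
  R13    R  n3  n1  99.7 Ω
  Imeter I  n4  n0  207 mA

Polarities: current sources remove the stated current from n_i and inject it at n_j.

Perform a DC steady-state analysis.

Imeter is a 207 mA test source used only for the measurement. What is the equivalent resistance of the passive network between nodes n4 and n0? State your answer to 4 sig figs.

Apply KCL at each of the 5 non-ground nodes and solve the resulting linear system.
Node n1: branches {R2, R7, R8, R10, R13} → V_1 = -0.8377
Node n2: branches {R6, R8} → V_2 = -0.8198
Node n3: branches {R3, R4, R5, R6, R13} → V_3 = -0.1445
Node n4: branches {R1, R2, R4, R9, R11, Imeter} → V_4 = -0.9059
Node n5: branches {R1, R5, R11, R12} → V_5 = -0.4116

R_eq = 4.377 Ω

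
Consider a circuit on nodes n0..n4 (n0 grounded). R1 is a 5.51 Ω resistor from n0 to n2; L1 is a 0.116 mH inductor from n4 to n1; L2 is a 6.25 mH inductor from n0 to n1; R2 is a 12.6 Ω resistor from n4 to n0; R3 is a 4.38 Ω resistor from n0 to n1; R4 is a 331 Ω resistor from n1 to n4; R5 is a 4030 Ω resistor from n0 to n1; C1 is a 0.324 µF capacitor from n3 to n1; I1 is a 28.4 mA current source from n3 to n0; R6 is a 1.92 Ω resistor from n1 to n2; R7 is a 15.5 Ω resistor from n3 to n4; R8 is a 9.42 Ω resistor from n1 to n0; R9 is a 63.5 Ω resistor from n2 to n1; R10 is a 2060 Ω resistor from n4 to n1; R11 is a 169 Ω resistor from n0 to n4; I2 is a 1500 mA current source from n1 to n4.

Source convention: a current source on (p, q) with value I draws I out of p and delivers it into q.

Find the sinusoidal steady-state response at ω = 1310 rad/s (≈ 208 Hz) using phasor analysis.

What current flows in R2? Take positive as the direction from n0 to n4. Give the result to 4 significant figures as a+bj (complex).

0.003132-0.01433j A

MNA unknowns: 4 node voltages V₁..V_4
R1: Y=0.1815+0.000j on G[0,2]
L1: Y=0.000-6.581j on G[4,1]
L2: Y=0.000-0.1221j on G[0,1]
R2: Y=0.07937+0.000j on G[4,0]
R3: Y=0.2283+0.000j on G[0,1]
R4: Y=0.003021+0.000j on G[1,4]
R5: Y=0.0002481+0.000j on G[0,1]
C1: Y=0.000+0.0004244j on G[3,1]
I1: z[3]−=0.0284, z[0]+=0.0284
R6: Y=0.5208+0.000j on G[1,2]
R7: Y=0.06452+0.000j on G[3,4]
R8: Y=0.1062+0.000j on G[1,0]
R9: Y=0.01575+0.000j on G[2,1]
R10: Y=0.0004854+0.000j on G[4,1]
R11: Y=0.005917+0.000j on G[0,4]
I2: z[1]−=1.5, z[4]+=1.5
solve → V1=-0.04190-0.04362j, V2=-0.03131-0.03259j, V3=-0.4782+0.1834j, V4=-0.03947+0.1805j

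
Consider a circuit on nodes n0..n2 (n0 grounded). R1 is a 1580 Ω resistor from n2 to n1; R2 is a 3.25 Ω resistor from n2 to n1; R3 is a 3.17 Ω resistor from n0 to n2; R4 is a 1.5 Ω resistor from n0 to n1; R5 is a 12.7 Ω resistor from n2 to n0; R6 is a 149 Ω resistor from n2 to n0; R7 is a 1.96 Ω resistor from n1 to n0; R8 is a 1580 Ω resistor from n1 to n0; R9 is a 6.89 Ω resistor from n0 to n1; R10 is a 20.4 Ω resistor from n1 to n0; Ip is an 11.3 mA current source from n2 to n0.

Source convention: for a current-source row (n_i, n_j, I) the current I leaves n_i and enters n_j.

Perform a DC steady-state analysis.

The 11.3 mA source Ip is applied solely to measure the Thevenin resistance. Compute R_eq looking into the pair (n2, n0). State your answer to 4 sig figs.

MNA unknowns: 2 node voltages V₁..V_2
R1: Y=0.0006329 on G[2,1]
R2: Y=0.3077 on G[2,1]
R3: Y=0.3155 on G[0,2]
R4: Y=0.6667 on G[0,1]
R5: Y=0.07874 on G[2,0]
R6: Y=0.006711 on G[2,0]
R7: Y=0.5102 on G[1,0]
R8: Y=0.0006329 on G[1,0]
R9: Y=0.1451 on G[0,1]
R10: Y=0.04902 on G[1,0]
Ip: z[2]−=0.0113, z[0]+=0.0113
solve → V1=-0.003178, V2=-0.01731

R_eq = 1.532 Ω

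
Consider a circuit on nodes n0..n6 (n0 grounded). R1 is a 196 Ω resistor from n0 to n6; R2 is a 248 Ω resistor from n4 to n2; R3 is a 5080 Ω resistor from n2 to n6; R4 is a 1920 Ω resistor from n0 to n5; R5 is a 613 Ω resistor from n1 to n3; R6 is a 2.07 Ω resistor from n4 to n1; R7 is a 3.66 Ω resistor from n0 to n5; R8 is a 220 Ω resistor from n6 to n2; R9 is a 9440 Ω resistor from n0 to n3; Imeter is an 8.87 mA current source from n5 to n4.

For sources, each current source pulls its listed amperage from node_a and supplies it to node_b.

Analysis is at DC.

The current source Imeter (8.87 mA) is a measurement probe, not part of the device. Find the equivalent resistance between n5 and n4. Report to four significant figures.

Apply KCL at each of the 6 non-ground nodes and solve the resulting linear system.
Node n1: branches {R5, R6} → V_1 = 5.452
Node n2: branches {R2, R3, R8} → V_2 = 3.388
Node n3: branches {R5, R9} → V_3 = 5.120
Node n4: branches {R2, R6, Imeter} → V_4 = 5.454
Node n5: branches {R4, R7, Imeter} → V_5 = -0.03240
Node n6: branches {R1, R3, R8} → V_6 = 1.632

R_eq = 618.5 Ω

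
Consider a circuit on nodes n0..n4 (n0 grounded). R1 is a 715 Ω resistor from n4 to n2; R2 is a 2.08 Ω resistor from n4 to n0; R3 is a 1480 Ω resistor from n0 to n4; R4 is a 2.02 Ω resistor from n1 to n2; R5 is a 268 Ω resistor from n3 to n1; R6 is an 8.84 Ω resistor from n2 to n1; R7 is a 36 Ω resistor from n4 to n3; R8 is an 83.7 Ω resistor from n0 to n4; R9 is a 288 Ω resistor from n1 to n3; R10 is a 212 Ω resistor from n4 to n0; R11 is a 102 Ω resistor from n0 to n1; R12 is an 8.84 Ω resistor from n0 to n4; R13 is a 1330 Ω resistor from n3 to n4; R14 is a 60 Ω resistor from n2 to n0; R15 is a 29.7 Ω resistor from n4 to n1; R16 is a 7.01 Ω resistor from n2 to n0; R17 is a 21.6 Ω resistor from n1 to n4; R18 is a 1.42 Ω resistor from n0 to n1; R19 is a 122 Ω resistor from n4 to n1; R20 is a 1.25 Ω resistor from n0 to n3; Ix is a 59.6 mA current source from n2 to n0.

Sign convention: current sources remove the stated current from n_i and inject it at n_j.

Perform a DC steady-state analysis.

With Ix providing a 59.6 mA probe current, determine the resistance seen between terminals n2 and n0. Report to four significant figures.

R_eq = 1.977 Ω

Element admittances at DC:
  Y(R1) = 0.001399 S between n4,n2
  Y(R2) = 0.4808 S between n4,n0
  Y(R3) = 0.0006757 S between n0,n4
  Y(R4) = 0.4950 S between n1,n2
  Y(R5) = 0.003731 S between n3,n1
  Y(R6) = 0.1131 S between n2,n1
  Y(R7) = 0.02778 S between n4,n3
  Y(R8) = 0.01195 S between n0,n4
  Y(R9) = 0.003472 S between n1,n3
  Y(R10) = 0.004717 S between n4,n0
  Y(R11) = 0.009804 S between n0,n1
  Y(R12) = 0.1131 S between n0,n4
  Y(R13) = 0.0007519 S between n3,n4
  Y(R14) = 0.01667 S between n2,n0
  Y(R15) = 0.03367 S between n4,n1
  Y(R16) = 0.1427 S between n2,n0
  Y(R17) = 0.04630 S between n1,n4
  Y(R18) = 0.7042 S between n0,n1
  Y(R19) = 0.008197 S between n4,n1
  Y(R20) = 0.8000 S between n0,n3
  Ix: injects 0.0596 A into n0 (from n2)
Assemble and solve the 4×4 MNA system:
  V(n1)=-0.05095  V(n2)=-0.1178  V(n3)=-0.0006581  V(n4)=-0.006411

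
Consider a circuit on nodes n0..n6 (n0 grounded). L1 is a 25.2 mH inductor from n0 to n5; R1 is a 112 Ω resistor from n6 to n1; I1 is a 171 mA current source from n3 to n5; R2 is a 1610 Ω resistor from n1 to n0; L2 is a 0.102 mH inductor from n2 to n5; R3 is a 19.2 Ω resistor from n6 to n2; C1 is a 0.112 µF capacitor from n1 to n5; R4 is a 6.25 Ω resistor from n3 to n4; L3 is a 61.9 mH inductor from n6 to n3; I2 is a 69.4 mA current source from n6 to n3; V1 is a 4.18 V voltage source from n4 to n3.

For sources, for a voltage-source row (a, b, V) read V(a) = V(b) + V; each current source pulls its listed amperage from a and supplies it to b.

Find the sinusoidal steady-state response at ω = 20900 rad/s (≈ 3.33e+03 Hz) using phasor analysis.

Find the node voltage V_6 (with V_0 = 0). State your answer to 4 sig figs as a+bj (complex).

MNA unknowns: 6 node voltages V₁..V_6 plus 1 source current (V1)
L1: Y=0.000-0.001899j on G[0,5]
R1: Y=0.008929+0.000j on G[6,1]
I1: z[3]−=0.171, z[5]+=0.171
R2: Y=0.0006211+0.000j on G[1,0]
L2: Y=0.000-0.4691j on G[2,5]
R3: Y=0.05208+0.000j on G[6,2]
C1: Y=0.000+0.002341j on G[1,5]
R4: Y=0.1600+0.000j on G[3,4]
L3: Y=0.000-0.0007730j on G[6,3]
I2: z[6]−=0.0694, z[3]+=0.0694
V1: row V4−V3=4.18, i_V1 at 4,3
solve → V1=-2.536+1.274j, V2=0.4037+0.4708j, V3=-2.829-130.9j, V4=1.351-130.9j, V5=0.4167+0.8297j, V6=-2.829+0.5883j
aux → i_V1=-0.6688+0.000j

-2.829+0.5883j V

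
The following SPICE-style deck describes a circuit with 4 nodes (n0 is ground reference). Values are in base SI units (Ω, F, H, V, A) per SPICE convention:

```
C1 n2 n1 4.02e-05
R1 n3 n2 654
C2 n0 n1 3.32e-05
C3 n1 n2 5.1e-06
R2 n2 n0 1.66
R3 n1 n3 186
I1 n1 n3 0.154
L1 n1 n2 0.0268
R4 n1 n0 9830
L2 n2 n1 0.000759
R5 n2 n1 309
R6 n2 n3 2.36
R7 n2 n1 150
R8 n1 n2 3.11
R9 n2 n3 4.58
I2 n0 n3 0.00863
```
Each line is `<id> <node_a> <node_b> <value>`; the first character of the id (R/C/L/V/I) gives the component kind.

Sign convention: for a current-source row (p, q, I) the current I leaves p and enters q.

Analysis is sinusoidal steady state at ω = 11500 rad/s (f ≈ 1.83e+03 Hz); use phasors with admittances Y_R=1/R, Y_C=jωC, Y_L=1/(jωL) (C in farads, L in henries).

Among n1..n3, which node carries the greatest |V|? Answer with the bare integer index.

Apply KCL at each of the 3 non-ground nodes and solve the resulting linear system.
Node n1: branches {C1, C2, C3, R3, I1, L1, R4, L2, R5, R7, R8} → V_1 = -0.006250+0.1475j
Node n2: branches {C1, R1, C3, R2, L1, L2, R5, R6, R7, R8, R9} → V_2 = 0.1078+0.003936j
Node n3: branches {R1, R3, I1, R6, R9, I2} → V_3 = 0.3575+0.005126j

3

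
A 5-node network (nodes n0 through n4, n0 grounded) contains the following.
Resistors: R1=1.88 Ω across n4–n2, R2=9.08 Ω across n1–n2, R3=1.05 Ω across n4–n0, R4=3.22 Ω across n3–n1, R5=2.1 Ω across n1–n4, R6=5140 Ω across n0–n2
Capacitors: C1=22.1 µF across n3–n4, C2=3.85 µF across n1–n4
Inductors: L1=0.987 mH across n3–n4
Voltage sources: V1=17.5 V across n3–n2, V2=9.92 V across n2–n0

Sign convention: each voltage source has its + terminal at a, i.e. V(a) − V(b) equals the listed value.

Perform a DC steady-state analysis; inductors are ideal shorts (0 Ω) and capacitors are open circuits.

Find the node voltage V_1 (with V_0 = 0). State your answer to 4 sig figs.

MNA unknowns: 4 node voltages V₁..V_4 plus 3 source currents (L1, V1, V2)
R1: Y=0.5319 on G[4,2]
C1: Y=0.000 on G[3,4]
R2: Y=0.1101 on G[1,2]
L1: row V3−V4=0, i_L1 at 3,4
C2: Y=0.000 on G[1,4]
R3: Y=0.9524 on G[4,0]
R4: Y=0.3106 on G[3,1]
R5: Y=0.4762 on G[1,4]
R6: Y=0.0001946 on G[0,2]
V1: row V3−V2=17.5, i_V1 at 3,2
V2: row V2−V0=9.92, i_V2 at 2,0
solve → V1=25.27, V2=9.920, V3=27.42, V4=27.42
aux → i_L1=36.45, i_V1=-37.11, i_V2=-26.12

25.27 V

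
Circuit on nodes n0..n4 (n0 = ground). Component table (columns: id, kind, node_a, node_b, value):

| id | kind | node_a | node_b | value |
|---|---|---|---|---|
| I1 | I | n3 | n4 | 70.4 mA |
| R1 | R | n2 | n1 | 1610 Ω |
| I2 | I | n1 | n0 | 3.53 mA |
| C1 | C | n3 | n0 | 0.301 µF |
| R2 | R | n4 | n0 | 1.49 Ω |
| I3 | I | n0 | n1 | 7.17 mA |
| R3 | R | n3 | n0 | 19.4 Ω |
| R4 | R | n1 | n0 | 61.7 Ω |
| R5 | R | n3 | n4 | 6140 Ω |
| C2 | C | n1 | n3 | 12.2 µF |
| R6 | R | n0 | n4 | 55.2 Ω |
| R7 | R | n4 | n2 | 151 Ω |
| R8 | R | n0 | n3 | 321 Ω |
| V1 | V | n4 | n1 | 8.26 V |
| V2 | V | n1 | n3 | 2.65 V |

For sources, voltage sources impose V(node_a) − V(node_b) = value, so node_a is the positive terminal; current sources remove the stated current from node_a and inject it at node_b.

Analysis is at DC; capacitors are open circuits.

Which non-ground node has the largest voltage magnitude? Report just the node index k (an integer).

3

Apply KCL at each of the 4 non-ground nodes and solve the resulting linear system.
Node n1: branches {R1, I2, I3, R4, C2, V1, V2} → V_1 = -7.295
Node n2: branches {R1, R7} → V_2 = 0.2572
Node n3: branches {I1, C1, R3, R5, C2, R8, V2} → V_3 = -9.945
Node n4: branches {I1, R2, R5, R6, R7, V1} → V_4 = 0.9655
Source currents: i(V1)=-0.6015, i(V2)=-0.4750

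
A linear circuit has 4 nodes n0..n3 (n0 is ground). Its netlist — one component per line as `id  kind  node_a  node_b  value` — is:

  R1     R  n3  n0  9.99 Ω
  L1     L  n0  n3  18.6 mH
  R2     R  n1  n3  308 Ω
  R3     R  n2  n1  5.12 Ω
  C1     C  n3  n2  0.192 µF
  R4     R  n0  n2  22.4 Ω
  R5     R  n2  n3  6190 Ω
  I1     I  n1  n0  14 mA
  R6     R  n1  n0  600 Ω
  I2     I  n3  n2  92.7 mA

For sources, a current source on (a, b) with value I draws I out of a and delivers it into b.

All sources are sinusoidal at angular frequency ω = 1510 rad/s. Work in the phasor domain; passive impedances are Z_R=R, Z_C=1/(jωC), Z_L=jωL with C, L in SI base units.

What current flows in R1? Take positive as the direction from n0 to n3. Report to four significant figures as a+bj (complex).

0.07617+0.02567j A

Apply KCL at each of the 3 non-ground nodes and solve the resulting linear system.
Node n1: branches {R2, R3, I1, R6} → V_1 = 1.424-0.03409j
Node n2: branches {R3, C1, R4, R5, I2} → V_2 = 1.544-0.03068j
Node n3: branches {R1, L1, R2, C1, R5, I2} → V_3 = -0.7609-0.2564j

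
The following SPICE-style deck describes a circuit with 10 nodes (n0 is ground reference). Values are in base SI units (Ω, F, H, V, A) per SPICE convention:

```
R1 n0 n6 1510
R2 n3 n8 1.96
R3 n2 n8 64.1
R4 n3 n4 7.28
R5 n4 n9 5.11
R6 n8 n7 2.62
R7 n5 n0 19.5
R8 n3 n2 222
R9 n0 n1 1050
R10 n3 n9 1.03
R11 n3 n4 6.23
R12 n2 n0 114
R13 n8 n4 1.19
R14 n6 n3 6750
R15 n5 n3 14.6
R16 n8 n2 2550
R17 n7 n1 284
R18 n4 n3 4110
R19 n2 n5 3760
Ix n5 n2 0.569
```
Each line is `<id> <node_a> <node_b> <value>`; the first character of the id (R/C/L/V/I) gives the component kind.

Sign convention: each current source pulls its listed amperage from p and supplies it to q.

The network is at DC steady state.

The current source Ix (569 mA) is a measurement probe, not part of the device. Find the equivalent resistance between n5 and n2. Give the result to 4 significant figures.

Element admittances at DC:
  Y(R1) = 0.0006623 S between n0,n6
  Y(R2) = 0.5102 S between n3,n8
  Y(R3) = 0.01560 S between n2,n8
  Y(R4) = 0.1374 S between n3,n4
  Y(R5) = 0.1957 S between n4,n9
  Y(R6) = 0.3817 S between n8,n7
  Y(R7) = 0.05128 S between n5,n0
  Y(R8) = 0.004505 S between n3,n2
  Y(R9) = 0.0009524 S between n0,n1
  Y(R10) = 0.9709 S between n3,n9
  Y(R11) = 0.1605 S between n3,n4
  Y(R12) = 0.008772 S between n2,n0
  Y(R13) = 0.8403 S between n8,n4
  Y(R14) = 0.0001481 S between n6,n3
  Y(R15) = 0.06849 S between n5,n3
  Y(R16) = 0.0003922 S between n8,n2
  Y(R17) = 0.003521 S between n7,n1
  Y(R18) = 0.0002433 S between n4,n3
  Y(R19) = 0.0002660 S between n2,n5
  Ix: injects 0.569 A into n2 (from n5)
Assemble and solve the 9×9 MNA system:
  V(n1)=1.804  V(n2)=20.77  V(n3)=1.933  V(n4)=2.168  V(n5)=-3.591  V(n6)=0.3534  V(n7)=2.292  V(n8)=2.297  V(n9)=1.972

R_eq = 42.82 Ω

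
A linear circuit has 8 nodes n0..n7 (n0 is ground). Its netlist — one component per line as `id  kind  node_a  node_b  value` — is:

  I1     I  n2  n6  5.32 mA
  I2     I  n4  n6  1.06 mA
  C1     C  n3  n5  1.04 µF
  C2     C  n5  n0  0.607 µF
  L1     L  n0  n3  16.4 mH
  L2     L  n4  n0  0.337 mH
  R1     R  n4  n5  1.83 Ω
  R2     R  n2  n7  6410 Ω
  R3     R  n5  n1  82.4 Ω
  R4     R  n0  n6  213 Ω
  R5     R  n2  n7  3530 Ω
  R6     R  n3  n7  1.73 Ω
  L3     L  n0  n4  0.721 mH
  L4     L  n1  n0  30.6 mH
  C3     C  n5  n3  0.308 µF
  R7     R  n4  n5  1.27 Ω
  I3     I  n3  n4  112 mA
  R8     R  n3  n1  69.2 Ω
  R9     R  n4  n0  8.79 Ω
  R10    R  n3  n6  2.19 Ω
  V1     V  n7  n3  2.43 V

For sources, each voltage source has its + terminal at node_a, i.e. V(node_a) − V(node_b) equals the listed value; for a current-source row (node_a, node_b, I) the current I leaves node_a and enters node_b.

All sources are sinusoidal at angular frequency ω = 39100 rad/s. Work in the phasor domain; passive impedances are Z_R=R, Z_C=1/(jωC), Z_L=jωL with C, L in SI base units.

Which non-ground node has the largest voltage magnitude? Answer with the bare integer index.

MNA unknowns: 7 node voltages V₁..V_7 plus 1 source current (V1)
I1: z[2]−=0.00532, z[6]+=0.00532
I2: z[4]−=0.00106, z[6]+=0.00106
C1: Y=0.000+0.04066j on G[3,5]
C2: Y=0.000+0.02373j on G[5,0]
L1: Y=0.000-0.001559j on G[0,3]
L2: Y=0.000-0.07589j on G[4,0]
R1: Y=0.5464+0.000j on G[4,5]
R2: Y=0.0001560+0.000j on G[2,7]
R3: Y=0.01214+0.000j on G[5,1]
R4: Y=0.004695+0.000j on G[0,6]
R5: Y=0.0002833+0.000j on G[2,7]
R6: Y=0.5780+0.000j on G[3,7]
L3: Y=0.000-0.03547j on G[0,4]
L4: Y=0.000-0.0008358j on G[1,0]
C3: Y=0.000+0.01204j on G[5,3]
R7: Y=0.7874+0.000j on G[4,5]
I3: z[3]−=0.112, z[4]+=0.112
R8: Y=0.01445+0.000j on G[3,1]
R9: Y=0.1138+0.000j on G[4,0]
R10: Y=0.4566+0.000j on G[3,6]
V1: row V7−V3=2.43, i_V1 at 7,3
solve → V1=-0.3404+1.055j, V2=-10.20+2.011j, V3=-0.5149+2.011j, V4=0.02550-0.05423j, V5=-0.06002-0.06099j, V6=-0.4958+1.991j, V7=1.915+2.011j
aux → i_V1=-1.410+0.000j

2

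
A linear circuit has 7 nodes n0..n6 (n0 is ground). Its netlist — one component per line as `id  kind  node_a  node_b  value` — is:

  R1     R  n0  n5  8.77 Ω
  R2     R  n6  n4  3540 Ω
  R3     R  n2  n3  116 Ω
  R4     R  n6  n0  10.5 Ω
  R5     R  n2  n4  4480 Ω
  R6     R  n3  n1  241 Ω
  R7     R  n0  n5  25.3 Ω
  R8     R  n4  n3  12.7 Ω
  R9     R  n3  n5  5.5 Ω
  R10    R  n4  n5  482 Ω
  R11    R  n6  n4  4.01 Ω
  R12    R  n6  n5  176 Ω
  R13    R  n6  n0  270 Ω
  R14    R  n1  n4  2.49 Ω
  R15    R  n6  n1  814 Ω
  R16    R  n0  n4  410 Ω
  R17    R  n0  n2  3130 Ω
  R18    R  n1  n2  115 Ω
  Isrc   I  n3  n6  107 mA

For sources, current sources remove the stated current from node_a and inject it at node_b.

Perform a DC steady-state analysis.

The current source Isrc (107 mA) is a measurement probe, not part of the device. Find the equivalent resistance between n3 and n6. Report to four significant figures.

Apply KCL at each of the 6 non-ground nodes and solve the resulting linear system.
Node n1: branches {R6, R14, R15, R18} → V_1 = 0.1564
Node n2: branches {R3, R5, R17, R18} → V_2 = -0.1755
Node n3: branches {R3, R6, R8, R9, Isrc} → V_3 = -0.5258
Node n4: branches {R2, R5, R8, R10, R11, R14, R16} → V_4 = 0.1698
Node n5: branches {R1, R7, R9, R10, R12} → V_5 = -0.2707
Node n6: branches {R2, R4, R11, R12, R13, R15, Isrc} → V_6 = 0.4164

R_eq = 8.806 Ω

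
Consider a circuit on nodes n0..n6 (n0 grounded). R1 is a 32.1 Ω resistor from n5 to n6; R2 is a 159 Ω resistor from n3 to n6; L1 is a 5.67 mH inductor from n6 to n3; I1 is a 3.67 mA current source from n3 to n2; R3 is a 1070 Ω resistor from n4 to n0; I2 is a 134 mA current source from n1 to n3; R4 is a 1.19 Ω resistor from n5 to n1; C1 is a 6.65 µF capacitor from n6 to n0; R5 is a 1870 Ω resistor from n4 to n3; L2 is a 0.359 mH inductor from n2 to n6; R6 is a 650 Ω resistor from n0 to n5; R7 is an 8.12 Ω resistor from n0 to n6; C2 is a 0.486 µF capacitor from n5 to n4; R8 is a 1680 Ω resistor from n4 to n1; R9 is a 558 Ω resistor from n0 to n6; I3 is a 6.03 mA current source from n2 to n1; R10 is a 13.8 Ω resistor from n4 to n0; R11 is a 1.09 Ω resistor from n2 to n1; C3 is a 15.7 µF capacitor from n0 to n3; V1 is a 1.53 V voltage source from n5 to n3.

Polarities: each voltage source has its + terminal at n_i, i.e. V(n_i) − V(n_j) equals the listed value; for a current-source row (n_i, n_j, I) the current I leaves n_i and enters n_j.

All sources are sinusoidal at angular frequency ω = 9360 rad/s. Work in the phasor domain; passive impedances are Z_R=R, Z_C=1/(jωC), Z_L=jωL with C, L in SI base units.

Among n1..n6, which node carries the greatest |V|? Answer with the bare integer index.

Element admittances at ω=9360 rad/s:
  Y(R1) = 0.03115+0.000j S between n5,n6
  Y(R2) = 0.006289+0.000j S between n3,n6
  Y(L1) = 0.000-0.01884j S between n6,n3
  I1: injects 0.00367 A into n2 (from n3)
  Y(R3) = 0.0009346+0.000j S between n4,n0
  I2: injects 0.134 A into n3 (from n1)
  Y(R4) = 0.8403+0.000j S between n5,n1
  Y(C1) = 0.000+0.06224j S between n6,n0
  Y(R5) = 0.0005348+0.000j S between n4,n3
  Y(L2) = 0.000-0.2976j S between n2,n6
  Y(R6) = 0.001538+0.000j S between n0,n5
  Y(R7) = 0.1232+0.000j S between n0,n6
  Y(C2) = 0.000+0.004549j S between n5,n4
  Y(R8) = 0.0005952+0.000j S between n4,n1
  Y(R9) = 0.001792+0.000j S between n0,n6
  I3: injects 0.00603 A into n1 (from n2)
  Y(R10) = 0.07246+0.000j S between n4,n0
  Y(R11) = 0.9174+0.000j S between n2,n1
  Y(C3) = 0.000+0.1470j S between n0,n3
  V1: constraint V(n5)−V(n3) = 1.53
Assemble and solve the 7×7 MNA system:
  V(n1)=0.7333+0.5158j  V(n2)=0.6457+0.4757j  V(n3)=-0.5483+0.5599j  V(n4)=-0.02800+0.06977j  V(n5)=0.9817+0.5599j  V(n6)=0.7694+0.2137j
  i(V1)=-0.2147-0.05330j

5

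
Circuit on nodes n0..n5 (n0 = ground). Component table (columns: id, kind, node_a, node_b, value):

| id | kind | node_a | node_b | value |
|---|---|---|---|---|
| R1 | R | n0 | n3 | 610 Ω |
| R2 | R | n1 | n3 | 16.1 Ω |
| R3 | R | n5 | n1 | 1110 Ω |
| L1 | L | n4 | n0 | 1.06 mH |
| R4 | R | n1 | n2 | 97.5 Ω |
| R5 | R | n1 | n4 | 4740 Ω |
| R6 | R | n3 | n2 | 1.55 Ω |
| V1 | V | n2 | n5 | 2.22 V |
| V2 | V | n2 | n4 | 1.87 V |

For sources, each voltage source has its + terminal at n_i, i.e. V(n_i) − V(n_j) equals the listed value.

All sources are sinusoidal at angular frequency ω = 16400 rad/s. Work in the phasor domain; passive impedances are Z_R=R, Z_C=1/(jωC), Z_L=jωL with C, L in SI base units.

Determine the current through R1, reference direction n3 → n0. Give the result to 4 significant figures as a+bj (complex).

0.003050-8.671e-05j A

MNA unknowns: 5 node voltages V₁..V_5 plus 2 source currents (V1, V2)
R1: Y=0.001639+0.000j on G[0,3]
R2: Y=0.06211+0.000j on G[1,3]
R3: Y=0.0009009+0.000j on G[5,1]
L1: Y=0.000-0.05752j on G[4,0]
R4: Y=0.01026+0.000j on G[1,2]
R5: Y=0.0002110+0.000j on G[1,4]
R6: Y=0.6452+0.000j on G[3,2]
V1: row V2−V5=2.22, i_V1 at 2,5
V2: row V2−V4=1.87, i_V2 at 2,4
solve → V1=1.829-0.05292j, V2=1.868-0.05303j, V3=1.861-0.05290j, V4=-0.001507-0.05303j, V5=-0.3515-0.05303j
aux → i_V1=-0.001965-1.009e-07j, i_V2=-0.003437+8.669e-05j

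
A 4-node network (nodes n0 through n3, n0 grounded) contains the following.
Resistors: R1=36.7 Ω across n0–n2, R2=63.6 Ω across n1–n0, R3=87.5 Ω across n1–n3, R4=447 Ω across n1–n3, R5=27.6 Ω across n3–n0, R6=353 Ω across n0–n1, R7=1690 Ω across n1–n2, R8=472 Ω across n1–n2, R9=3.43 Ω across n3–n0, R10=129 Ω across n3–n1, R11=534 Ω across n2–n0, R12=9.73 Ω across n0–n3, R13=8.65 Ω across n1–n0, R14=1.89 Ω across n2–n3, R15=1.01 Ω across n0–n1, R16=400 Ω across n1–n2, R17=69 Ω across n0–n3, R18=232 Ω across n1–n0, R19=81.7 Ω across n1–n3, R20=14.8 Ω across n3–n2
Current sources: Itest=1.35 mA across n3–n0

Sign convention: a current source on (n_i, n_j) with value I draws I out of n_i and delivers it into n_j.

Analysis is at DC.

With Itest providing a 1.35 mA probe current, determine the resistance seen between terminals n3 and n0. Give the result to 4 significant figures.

R_eq = 1.961 Ω

Element admittances at DC:
  Y(R1) = 0.02725 S between n0,n2
  Y(R2) = 0.01572 S between n1,n0
  Y(R3) = 0.01143 S between n1,n3
  Y(R4) = 0.002237 S between n1,n3
  Y(R5) = 0.03623 S between n3,n0
  Y(R6) = 0.002833 S between n0,n1
  Y(R7) = 0.0005917 S between n1,n2
  Y(R8) = 0.002119 S between n1,n2
  Y(R9) = 0.2915 S between n3,n0
  Y(R10) = 0.007752 S between n3,n1
  Y(R11) = 0.001873 S between n2,n0
  Y(R12) = 0.1028 S between n0,n3
  Y(R13) = 0.1156 S between n1,n0
  Y(R14) = 0.5291 S between n2,n3
  Y(R15) = 0.9901 S between n0,n1
  Y(R16) = 0.002500 S between n1,n2
  Y(R17) = 0.01449 S between n0,n3
  Y(R18) = 0.004310 S between n1,n0
  Y(R19) = 0.01224 S between n1,n3
  Y(R20) = 0.06757 S between n3,n2
  Itest: injects 0.00135 A into n0 (from n3)
Assemble and solve the 3×3 MNA system:
  V(n1)=-8.751e-05  V(n2)=-0.002504  V(n3)=-0.002648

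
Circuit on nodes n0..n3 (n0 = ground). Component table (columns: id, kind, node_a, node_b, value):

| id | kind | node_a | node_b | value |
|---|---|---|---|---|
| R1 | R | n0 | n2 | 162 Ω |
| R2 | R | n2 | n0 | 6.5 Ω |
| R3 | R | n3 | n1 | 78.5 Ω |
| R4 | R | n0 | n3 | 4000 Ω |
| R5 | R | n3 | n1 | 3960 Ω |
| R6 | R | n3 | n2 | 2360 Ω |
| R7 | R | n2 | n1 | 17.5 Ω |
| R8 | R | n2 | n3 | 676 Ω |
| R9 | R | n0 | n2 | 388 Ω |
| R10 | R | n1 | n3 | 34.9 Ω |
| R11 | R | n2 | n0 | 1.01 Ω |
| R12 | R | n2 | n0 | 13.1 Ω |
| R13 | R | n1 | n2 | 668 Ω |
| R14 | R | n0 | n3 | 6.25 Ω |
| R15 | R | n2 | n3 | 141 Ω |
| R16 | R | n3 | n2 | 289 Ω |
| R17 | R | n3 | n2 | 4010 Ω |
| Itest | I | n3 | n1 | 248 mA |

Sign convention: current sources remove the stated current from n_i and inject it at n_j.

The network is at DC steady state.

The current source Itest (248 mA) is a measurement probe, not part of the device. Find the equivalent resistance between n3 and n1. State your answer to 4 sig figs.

Apply KCL at each of the 3 non-ground nodes and solve the resulting linear system.
Node n1: branches {R3, R5, R7, R10, R13, Itest} → V_1 = 2.230
Node n2: branches {R1, R2, R6, R7, R8, R9, R11, R12, R13, R15, R16, R17} → V_2 = 0.09354
Node n3: branches {R3, R4, R5, R6, R8, R10, R14, R15, R16, R17, Itest} → V_3 = -0.7174

R_eq = 11.88 Ω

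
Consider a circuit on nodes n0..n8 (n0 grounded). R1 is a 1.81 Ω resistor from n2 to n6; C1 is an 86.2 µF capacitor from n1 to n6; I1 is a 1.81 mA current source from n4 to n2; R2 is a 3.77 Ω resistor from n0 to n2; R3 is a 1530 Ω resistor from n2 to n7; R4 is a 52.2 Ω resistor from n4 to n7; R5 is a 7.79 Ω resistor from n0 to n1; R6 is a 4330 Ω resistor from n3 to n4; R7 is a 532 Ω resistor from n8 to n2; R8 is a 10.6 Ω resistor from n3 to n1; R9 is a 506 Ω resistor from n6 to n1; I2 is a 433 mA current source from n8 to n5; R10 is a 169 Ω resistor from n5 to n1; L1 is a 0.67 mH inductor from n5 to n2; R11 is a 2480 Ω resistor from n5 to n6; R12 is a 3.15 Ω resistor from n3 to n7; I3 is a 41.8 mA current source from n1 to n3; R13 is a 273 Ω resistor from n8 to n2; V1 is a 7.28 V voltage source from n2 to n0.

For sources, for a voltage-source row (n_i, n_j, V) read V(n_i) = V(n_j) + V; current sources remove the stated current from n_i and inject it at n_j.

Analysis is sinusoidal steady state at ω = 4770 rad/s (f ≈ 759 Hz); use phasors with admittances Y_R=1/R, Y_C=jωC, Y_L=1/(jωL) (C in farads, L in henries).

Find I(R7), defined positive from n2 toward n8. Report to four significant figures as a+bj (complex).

Apply KCL at each of the 8 non-ground nodes and solve the resulting linear system.
Node n1: branches {C1, R5, R8, R9, R10, I3} → V_1 = 5.561+1.388j
Node n2: branches {R1, I1, R2, R3, R7, L1, R13, V1} → V_2 = 7.280+0.000j
Node n3: branches {R6, R8, R12, I3} → V_3 = 5.994+1.379j
Node n4: branches {I1, R4, R6} → V_4 = 5.898+1.376j
Node n5: branches {I2, R10, L1, R11} → V_5 = 7.281+1.350j
Node n6: branches {R1, C1, R9, R11} → V_6 = 6.005-0.3234j
Node n7: branches {R3, R4, R12} → V_7 = 5.991+1.376j
Node n8: branches {R7, I2, R13} → V_8 = -70.84+0.000j
Source currents: i(V1)=-2.645-0.1782j

0.1468+0.000j A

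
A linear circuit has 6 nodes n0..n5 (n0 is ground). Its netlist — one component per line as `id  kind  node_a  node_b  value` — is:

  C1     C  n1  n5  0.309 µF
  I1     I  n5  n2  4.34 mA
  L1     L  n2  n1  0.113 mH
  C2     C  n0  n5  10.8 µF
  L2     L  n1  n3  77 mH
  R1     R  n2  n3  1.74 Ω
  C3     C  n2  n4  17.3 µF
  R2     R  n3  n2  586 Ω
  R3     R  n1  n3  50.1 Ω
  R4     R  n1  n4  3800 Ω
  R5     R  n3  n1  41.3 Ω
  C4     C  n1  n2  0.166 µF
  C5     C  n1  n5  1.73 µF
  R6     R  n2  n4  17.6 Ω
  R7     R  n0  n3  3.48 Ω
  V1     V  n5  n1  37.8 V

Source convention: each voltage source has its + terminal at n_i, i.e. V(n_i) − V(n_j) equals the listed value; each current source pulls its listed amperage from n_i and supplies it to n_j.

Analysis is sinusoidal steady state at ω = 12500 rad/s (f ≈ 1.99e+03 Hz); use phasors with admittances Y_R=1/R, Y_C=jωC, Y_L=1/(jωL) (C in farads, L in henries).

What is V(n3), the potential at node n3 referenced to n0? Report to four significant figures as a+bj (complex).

-10.46-12.54j V

MNA unknowns: 5 node voltages V₁..V_5 plus 1 source current (V1)
C1: Y=0.000+0.003862j on G[1,5]
I1: z[5]−=0.00434, z[2]+=0.00434
L1: Y=0.000-0.7080j on G[2,1]
C2: Y=0.000+0.1350j on G[0,5]
L2: Y=0.000-0.001039j on G[1,3]
R1: Y=0.5747+0.000j on G[2,3]
C3: Y=0.000+0.2162j on G[2,4]
R2: Y=0.001706+0.000j on G[3,2]
R3: Y=0.01996+0.000j on G[1,3]
R4: Y=0.0002632+0.000j on G[1,4]
R5: Y=0.02421+0.000j on G[3,1]
C4: Y=0.000+0.002075j on G[1,2]
C5: Y=0.000+0.02162j on G[1,5]
R6: Y=0.05682+0.000j on G[2,4]
R7: Y=0.2874+0.000j on G[0,3]
V1: row V5−V1=37.8, i_V1 at 5,1
solve → V1=-11.11-22.26j, V2=-15.60-18.05j, V3=-10.46-12.54j, V4=-15.61-18.06j, V5=26.69-22.26j
aux → i_V1=-3.009-4.567j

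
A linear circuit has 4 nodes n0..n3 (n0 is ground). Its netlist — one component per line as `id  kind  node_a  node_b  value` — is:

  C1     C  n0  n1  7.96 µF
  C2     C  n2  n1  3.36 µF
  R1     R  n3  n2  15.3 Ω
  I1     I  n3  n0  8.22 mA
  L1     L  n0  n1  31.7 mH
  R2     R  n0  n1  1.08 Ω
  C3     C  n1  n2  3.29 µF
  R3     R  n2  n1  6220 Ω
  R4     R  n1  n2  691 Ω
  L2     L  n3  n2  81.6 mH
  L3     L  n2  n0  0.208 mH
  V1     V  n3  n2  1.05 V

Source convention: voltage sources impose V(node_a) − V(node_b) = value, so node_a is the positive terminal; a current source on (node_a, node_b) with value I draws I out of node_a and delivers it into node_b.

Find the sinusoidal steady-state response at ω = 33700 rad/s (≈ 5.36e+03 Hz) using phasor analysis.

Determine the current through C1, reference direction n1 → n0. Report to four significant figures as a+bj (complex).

0.0009410-0.006390j A

Element admittances at ω=33700 rad/s:
  Y(C1) = 0.000+0.2683j S between n0,n1
  Y(C2) = 0.000+0.1132j S between n2,n1
  Y(R1) = 0.06536+0.000j S between n3,n2
  I1: injects 0.00822 A into n0 (from n3)
  Y(L1) = 0.000-0.0009361j S between n0,n1
  Y(R2) = 0.9259+0.000j S between n0,n1
  Y(C3) = 0.000+0.1109j S between n1,n2
  Y(R3) = 0.0001608+0.000j S between n2,n1
  Y(R4) = 0.001447+0.000j S between n1,n2
  Y(L2) = 0.000-0.0003636j S between n3,n2
  Y(L3) = 0.000-0.1427j S between n2,n0
  V1: constraint V(n3)−V(n2) = 1.05
Assemble and solve the 4×4 MNA system:
  V(n1)=-0.02382-0.003508j  V(n2)=-0.06740+0.09042j  V(n3)=0.9826+0.09042j
  i(V1)=-0.07685+0.0003818j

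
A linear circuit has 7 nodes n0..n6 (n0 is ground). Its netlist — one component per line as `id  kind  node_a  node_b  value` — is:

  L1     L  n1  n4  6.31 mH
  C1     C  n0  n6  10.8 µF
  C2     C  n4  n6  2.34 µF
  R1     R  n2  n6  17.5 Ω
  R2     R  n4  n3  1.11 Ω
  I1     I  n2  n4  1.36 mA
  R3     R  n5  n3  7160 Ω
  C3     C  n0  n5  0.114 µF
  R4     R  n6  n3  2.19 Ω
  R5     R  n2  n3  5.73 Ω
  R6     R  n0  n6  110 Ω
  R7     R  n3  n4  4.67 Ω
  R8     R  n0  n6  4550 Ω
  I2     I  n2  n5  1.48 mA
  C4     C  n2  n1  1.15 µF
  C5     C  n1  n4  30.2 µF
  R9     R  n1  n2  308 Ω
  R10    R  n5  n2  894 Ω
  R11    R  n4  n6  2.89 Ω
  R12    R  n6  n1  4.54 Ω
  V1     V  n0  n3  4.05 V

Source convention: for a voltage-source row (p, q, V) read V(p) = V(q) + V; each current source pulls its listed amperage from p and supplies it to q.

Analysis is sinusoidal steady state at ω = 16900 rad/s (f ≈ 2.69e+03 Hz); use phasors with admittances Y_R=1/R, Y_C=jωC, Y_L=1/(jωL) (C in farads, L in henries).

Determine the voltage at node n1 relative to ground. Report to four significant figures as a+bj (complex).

-3.787+0.2668j V

Element admittances at ω=16900 rad/s:
  Y(L1) = 0.000-0.009377j S between n1,n4
  Y(C1) = 0.000+0.1825j S between n0,n6
  Y(C2) = 0.000+0.03955j S between n4,n6
  Y(R1) = 0.05714+0.000j S between n2,n6
  Y(R2) = 0.9009+0.000j S between n4,n3
  I1: injects 0.00136 A into n4 (from n2)
  Y(R3) = 0.0001397+0.000j S between n5,n3
  Y(C3) = 0.000+0.001927j S between n0,n5
  Y(R4) = 0.4566+0.000j S between n6,n3
  Y(R5) = 0.1745+0.000j S between n2,n3
  Y(R6) = 0.009091+0.000j S between n0,n6
  Y(R7) = 0.2141+0.000j S between n3,n4
  Y(R8) = 0.0002198+0.000j S between n0,n6
  I2: injects 0.00148 A into n5 (from n2)
  Y(C4) = 0.000+0.01944j S between n2,n1
  Y(C5) = 0.000+0.5104j S between n1,n4
  Y(R9) = 0.003247+0.000j S between n1,n2
  Y(R10) = 0.001119+0.000j S between n5,n2
  Y(R11) = 0.3460+0.000j S between n4,n6
  Y(R12) = 0.2203+0.000j S between n6,n1
  V1: constraint V(n0)−V(n3) = 4.05
Assemble and solve the 7×7 MNA system:
  V(n1)=-3.787+0.2668j  V(n2)=-3.985+0.2146j  V(n3)=-4.050+0.000j  V(n4)=-4.004+0.2640j  V(n5)=-0.7547+1.346j  V(n6)=-3.795+0.7774j
  i(V1)=-0.1798-0.6869j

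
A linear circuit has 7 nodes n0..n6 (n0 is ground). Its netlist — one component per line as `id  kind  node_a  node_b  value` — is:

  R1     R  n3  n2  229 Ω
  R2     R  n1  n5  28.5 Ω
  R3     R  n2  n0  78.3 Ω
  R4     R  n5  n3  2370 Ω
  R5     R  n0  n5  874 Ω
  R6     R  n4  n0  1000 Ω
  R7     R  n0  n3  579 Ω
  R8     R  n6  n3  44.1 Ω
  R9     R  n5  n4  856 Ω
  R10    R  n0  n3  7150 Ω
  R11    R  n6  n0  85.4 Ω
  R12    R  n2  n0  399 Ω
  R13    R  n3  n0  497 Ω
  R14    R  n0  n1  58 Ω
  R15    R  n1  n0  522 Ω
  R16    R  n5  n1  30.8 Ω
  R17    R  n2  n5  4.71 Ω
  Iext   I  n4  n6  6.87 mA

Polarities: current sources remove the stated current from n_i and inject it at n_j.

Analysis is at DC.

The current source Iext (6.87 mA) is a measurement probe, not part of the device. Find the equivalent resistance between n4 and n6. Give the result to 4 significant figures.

R_eq = 520.8 Ω

Element admittances at DC:
  Y(R1) = 0.004367 S between n3,n2
  Y(R2) = 0.03509 S between n1,n5
  Y(R3) = 0.01277 S between n2,n0
  Y(R4) = 0.0004219 S between n5,n3
  Y(R5) = 0.001144 S between n0,n5
  Y(R6) = 0.001000 S between n4,n0
  Y(R7) = 0.001727 S between n0,n3
  Y(R8) = 0.02268 S between n6,n3
  Y(R9) = 0.001168 S between n5,n4
  Y(R10) = 0.0001399 S between n0,n3
  Y(R11) = 0.01171 S between n6,n0
  Y(R12) = 0.002506 S between n2,n0
  Y(R13) = 0.002012 S between n3,n0
  Y(R14) = 0.01724 S between n0,n1
  Y(R15) = 0.001916 S between n1,n0
  Y(R16) = 0.03247 S between n5,n1
  Y(R17) = 0.2123 S between n2,n5
  Iext: injects 0.00687 A into n6 (from n4)
Assemble and solve the 6×6 MNA system:
  V(n1)=-0.05700  V(n2)=-0.06211  V(n3)=0.2580  V(n4)=-3.208  V(n5)=-0.07316  V(n6)=0.3699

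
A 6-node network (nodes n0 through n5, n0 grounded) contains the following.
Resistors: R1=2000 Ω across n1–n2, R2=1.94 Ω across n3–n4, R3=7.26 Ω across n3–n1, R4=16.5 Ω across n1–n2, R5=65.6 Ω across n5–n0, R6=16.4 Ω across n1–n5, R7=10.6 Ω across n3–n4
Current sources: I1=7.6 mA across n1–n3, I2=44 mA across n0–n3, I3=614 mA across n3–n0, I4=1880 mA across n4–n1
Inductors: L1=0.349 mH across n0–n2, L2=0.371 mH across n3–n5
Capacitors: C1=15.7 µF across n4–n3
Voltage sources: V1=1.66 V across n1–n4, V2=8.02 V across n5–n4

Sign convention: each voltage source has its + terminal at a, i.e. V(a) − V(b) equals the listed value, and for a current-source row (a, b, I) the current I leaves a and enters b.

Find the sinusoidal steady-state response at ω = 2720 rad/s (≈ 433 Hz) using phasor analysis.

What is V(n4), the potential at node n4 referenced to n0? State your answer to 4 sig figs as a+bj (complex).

MNA unknowns: 5 node voltages V₁..V_5 plus 2 source currents (V1, V2)
R1: Y=0.0005000+0.000j on G[1,2]
R2: Y=0.5155+0.000j on G[3,4]
I1: z[1]−=0.0076, z[3]+=0.0076
I2: z[0]−=0.044, z[3]+=0.044
I3: z[3]−=0.614, z[0]+=0.614
R3: Y=0.1377+0.000j on G[3,1]
R4: Y=0.06061+0.000j on G[1,2]
L1: Y=0.000-1.053j on G[0,2]
R5: Y=0.01524+0.000j on G[5,0]
L2: Y=0.000-0.9910j on G[3,5]
R6: Y=0.06098+0.000j on G[1,5]
C1: Y=0.000+0.04270j on G[4,3]
I4: z[4]−=1.88, z[1]+=1.88
R7: Y=0.09434+0.000j on G[3,4]
V1: row V1−V4=1.66, i_V1 at 1,4
V2: row V5−V4=8.02, i_V2 at 5,4
solve → V1=-8.740-0.4055j, V2=-0.005868-0.5066j, V3=-5.402-4.697j, V4=-10.40-0.4055j, V5=-2.380-0.4055j
aux → i_V1=3.254-0.5973j, i_V2=-4.605+3.001j

-10.40-0.4055j V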